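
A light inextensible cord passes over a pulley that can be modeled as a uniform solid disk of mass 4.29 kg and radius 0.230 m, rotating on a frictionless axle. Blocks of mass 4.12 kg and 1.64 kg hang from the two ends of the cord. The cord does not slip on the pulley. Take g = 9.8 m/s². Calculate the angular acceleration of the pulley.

α ≈ 13.4 rad/s²

I = ½MR² = (1/2)(4.29)(0.230)² = 0.1135 kg·m².
Heavier block: m₁g − T₁ = m₁a. Lighter block: T₂ − m₂g = m₂a.
Pulley: (T₁ − T₂)R = Iα = I(a/R), so T₁ − T₂ = (I/R²)a = (1/2)M_p a = 2.145·a.
Adding the three: (m₁ − m₂)g = (m₁ + m₂ + 2.145)a, so a = (4.12 − 1.64)(9.8)/(4.12 + 1.64 + 2.145) = 3.075 m/s².
α = a/R = 3.075/0.230 = 13.37 rad/s².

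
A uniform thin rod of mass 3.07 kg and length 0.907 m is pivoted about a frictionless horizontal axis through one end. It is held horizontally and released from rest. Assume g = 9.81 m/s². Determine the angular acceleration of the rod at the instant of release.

α ≈ 16.2 rad/s²

About the pivot, I = (1/3)ML² = (1/3)(3.07)(0.907)² = 0.8418 kg·m².
The weight acts at the center, a distance L/2 = 0.4535 m from the pivot; τ = Mg(L/2) = 13.66 N·m.
α = τ/I = 13.66/0.8418 = 16.22 rad/s².
(Equivalently α = (3g/(2L)) = 16.22 rad/s².)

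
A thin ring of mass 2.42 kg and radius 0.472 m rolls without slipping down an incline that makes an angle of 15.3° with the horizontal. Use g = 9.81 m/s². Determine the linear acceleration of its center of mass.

Translation along the incline: Mg sinθ − f = Ma.
Rotation about the center: fR = Iα with I = MR². No-slip gives a = αR, so f = (I/R²)a = M a.
Substituting: Mg sinθ = (1 + 1.000)Ma, so a = g sinθ/(1 + 1.000) = (9.81) sin 15.3° / 2.000 = 1.294 m/s².

a ≈ 1.29 m/s²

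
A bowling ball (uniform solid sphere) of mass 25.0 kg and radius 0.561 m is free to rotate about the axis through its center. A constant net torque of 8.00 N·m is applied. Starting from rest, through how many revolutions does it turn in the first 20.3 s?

I = (2/5)MR² = (2/5)(25.0)(0.561)² = 3.147 kg·m².
α = τ/I = 8.00/3.147 = 2.542 rad/s².
θ = ½αt² = ½(2.542)(20.3)² = 523.8 rad.
Revolutions = θ/(2π) = 83.36.

≈ 83.4 revolutions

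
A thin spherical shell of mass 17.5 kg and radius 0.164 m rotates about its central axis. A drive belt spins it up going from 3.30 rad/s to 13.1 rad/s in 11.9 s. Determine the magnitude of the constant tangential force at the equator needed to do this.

F ≈ 1.58 N

I = (2/3)MR² = (2/3)(17.5)(0.164)² = 0.3138 kg·m².
α = Δω/Δt = (13.1 − 3.30)/11.9 = 0.8235 rad/s².
The required torque is τ = Iα = (0.3138)(0.8235) = 0.2584 N·m.
A tangential force at the equator gives τ = FR, so F = τ/R = 0.2584/0.164 = 1.576 N.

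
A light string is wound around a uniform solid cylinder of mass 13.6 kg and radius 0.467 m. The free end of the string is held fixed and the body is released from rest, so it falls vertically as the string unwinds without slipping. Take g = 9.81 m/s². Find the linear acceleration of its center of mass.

Translation: Mg − T = Ma. Rotation about the center: TR = Iα with I = ½MR².
With a = αR: T = (I/R²)a = (1/2)M a, so Mg = (1 + 0.5000)Ma.
a = g/(1 + 0.5000) = 9.81/1.500 = 6.540 m/s².

a ≈ 6.54 m/s²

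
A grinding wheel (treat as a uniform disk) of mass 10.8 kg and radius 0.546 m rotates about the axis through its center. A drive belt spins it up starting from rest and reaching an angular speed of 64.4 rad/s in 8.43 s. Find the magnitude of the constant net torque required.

I = ½MR² = (1/2)(10.8)(0.546)² = 1.610 kg·m².
α = Δω/Δt = (64.4 − 0)/8.43 = 7.639 rad/s².
τ = Iα = (1.610)(7.639) = 12.30 N·m.

τ ≈ 12.3 N·m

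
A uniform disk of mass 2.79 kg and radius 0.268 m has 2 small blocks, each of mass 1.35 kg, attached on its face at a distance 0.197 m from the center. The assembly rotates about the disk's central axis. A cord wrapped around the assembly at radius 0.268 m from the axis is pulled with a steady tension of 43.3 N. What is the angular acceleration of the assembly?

α ≈ 56.6 rad/s²

I_disk = ½MR² = ½(2.79)(0.268)² = 0.1002 kg·m².
I_blocks = 2·m·r² = 2(1.35)(0.197)² = 0.1048 kg·m².
Total I = 0.2050 kg·m².
τ = F r = (43.3)(0.268) = 11.60 N·m.
α = τ/I = 11.60/0.2050 = 56.61 rad/s².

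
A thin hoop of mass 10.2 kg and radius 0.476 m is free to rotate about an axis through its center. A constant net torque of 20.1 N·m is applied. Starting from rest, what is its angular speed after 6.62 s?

ω ≈ 57.6 rad/s

I = MR² = (10.2)(0.476)² = 2.311 kg·m².
α = τ/I = 20.1/2.311 = 8.697 rad/s².
ω = ω₀ + αt = 0 + (8.697)(6.62) = 57.58 rad/s.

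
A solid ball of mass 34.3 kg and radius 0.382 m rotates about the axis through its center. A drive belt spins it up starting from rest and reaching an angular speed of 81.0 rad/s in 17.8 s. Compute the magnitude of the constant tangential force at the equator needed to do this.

I = (2/5)MR² = (2/5)(34.3)(0.382)² = 2.002 kg·m².
α = Δω/Δt = (81.0 − 0)/17.8 = 4.551 rad/s².
The required torque is τ = Iα = (2.002)(4.551) = 9.111 N·m.
A tangential force at the equator gives τ = FR, so F = τ/R = 9.111/0.382 = 23.85 N.

F ≈ 23.8 N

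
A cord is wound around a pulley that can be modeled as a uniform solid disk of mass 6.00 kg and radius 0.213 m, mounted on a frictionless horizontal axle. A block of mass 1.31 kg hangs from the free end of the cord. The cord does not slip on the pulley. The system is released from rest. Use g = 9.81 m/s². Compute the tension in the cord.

I = ½MR² = (1/2)(6.00)(0.213)² = 0.1361 kg·m².
Block: mg − T = ma. Pulley: TR = Iα. No-slip: a = αR, so T = (I/R²)a = 3.000·a.
Then mg = (m + 3.000)a, so a = (1.31)(9.81)/(1.31 + 3.000) = 2.982 m/s².
T = 3.000·a = 8.945 N.

T ≈ 8.95 N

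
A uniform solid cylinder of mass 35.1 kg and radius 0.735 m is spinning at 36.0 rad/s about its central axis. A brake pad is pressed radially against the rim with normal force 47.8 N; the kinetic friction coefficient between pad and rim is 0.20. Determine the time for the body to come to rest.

I = ½MR² = (1/2)(35.1)(0.735)² = 9.481 kg·m².
Friction force f = μN = (0.20)(47.8) = 9.560 N at the rim; torque magnitude τ = fR = 7.027 N·m, opposing ω.
|α| = τ/I = 7.027/9.481 = 0.7411 rad/s² (deceleration).
0 = ω₀ − |α|t ⇒ t = ω₀/|α| = 36.0/0.7411 = 48.57 s.

t ≈ 48.6 s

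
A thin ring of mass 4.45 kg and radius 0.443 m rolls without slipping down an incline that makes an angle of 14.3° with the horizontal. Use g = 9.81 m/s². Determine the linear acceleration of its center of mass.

Translation along the incline: Mg sinθ − f = Ma.
Rotation about the center: fR = Iα with I = MR². No-slip gives a = αR, so f = (I/R²)a = M a.
Substituting: Mg sinθ = (1 + 1.000)Ma, so a = g sinθ/(1 + 1.000) = (9.81) sin 14.3° / 2.000 = 1.212 m/s².

a ≈ 1.21 m/s²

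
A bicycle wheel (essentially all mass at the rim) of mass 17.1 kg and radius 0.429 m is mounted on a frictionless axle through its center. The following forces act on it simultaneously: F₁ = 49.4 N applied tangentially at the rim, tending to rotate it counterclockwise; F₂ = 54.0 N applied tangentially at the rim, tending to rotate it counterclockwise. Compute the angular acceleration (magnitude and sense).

α ≈ 14.1 rad/s², counterclockwise

I = MR² = (17.1)(0.429)² = 3.147 kg·m².
Taking counterclockwise as positive: τ₁ = +(49.4)(0.429) = +21.19 N·m; τ₂ = +(54.0)(0.429) = +23.17 N·m.
Net torque τ = 44.36 N·m.
α = τ/I = 44.36/3.147 = 14.10 rad/s².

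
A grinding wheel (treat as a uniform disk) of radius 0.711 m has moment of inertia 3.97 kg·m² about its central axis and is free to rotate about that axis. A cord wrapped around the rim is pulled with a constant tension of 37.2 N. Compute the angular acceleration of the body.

α ≈ 6.66 rad/s²

τ = F R = (37.2)(0.711) = 26.45 N·m.
From τ = Iα: α = 26.45/3.970 = 6.662 rad/s².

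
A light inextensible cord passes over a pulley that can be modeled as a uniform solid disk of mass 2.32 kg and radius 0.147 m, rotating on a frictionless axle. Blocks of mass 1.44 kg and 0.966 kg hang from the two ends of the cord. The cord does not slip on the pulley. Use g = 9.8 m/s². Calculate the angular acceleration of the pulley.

α ≈ 8.86 rad/s²

I = ½MR² = (1/2)(2.32)(0.147)² = 0.02507 kg·m².
Heavier block: m₁g − T₁ = m₁a. Lighter block: T₂ − m₂g = m₂a.
Pulley: (T₁ − T₂)R = Iα = I(a/R), so T₁ − T₂ = (I/R²)a = (1/2)M_p a = 1.160·a.
Adding the three: (m₁ − m₂)g = (m₁ + m₂ + 1.160)a, so a = (1.44 − 0.966)(9.8)/(1.44 + 0.966 + 1.160) = 1.303 m/s².
α = a/R = 1.303/0.147 = 8.861 rad/s².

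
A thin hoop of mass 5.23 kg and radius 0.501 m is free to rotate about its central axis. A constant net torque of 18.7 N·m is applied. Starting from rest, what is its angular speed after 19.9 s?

ω ≈ 283 rad/s

I = MR² = (5.23)(0.501)² = 1.313 kg·m².
α = τ/I = 18.7/1.313 = 14.25 rad/s².
ω = ω₀ + αt = 0 + (14.25)(19.9) = 283.5 rad/s.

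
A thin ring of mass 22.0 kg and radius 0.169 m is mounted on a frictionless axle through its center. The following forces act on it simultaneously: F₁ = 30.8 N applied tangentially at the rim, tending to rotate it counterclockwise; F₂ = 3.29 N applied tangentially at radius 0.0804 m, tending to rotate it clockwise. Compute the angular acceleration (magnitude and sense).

I = MR² = (22.0)(0.169)² = 0.6283 kg·m².
Taking counterclockwise as positive: τ₁ = +(30.8)(0.169) = +5.205 N·m; τ₂ = −(3.29)(0.0804) = −0.2645 N·m.
Net torque τ = 4.941 N·m.
α = τ/I = 4.941/0.6283 = 7.863 rad/s².

α ≈ 7.86 rad/s², counterclockwise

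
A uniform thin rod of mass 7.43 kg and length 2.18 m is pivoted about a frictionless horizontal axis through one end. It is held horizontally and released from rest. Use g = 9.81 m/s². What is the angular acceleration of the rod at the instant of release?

α ≈ 6.75 rad/s²

About the pivot, I = (1/3)ML² = (1/3)(7.43)(2.18)² = 11.77 kg·m².
The weight acts at the center, a distance L/2 = 1.090 m from the pivot; τ = Mg(L/2) = 79.45 N·m.
α = τ/I = 79.45/11.77 = 6.750 rad/s².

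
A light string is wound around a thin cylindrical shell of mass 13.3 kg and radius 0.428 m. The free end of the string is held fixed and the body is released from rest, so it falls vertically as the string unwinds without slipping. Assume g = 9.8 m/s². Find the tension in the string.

T ≈ 65.2 N

Translation: Mg − T = Ma. Rotation about the center: TR = Iα with I = MR².
With a = αR: T = (I/R²)a = M a, so Mg = (1 + 1.000)Ma.
a = g/(1 + 1.000) = 9.8/2.000 = 4.900 m/s².
T = 1.000·M·a = (1.000)(13.3)(4.900) = 65.17 N.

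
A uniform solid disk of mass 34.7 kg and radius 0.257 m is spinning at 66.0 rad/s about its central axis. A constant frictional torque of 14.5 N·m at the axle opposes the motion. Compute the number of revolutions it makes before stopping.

≈ 27.4 revolutions

I = ½MR² = (1/2)(34.7)(0.257)² = 1.146 kg·m².
The net torque has magnitude 14.5 N·m, opposing ω.
|α| = τ/I = 14.50/1.146 = 12.65 rad/s² (deceleration).
ω² = ω₀² − 2|α|θ with ω = 0 ⇒ θ = ω₀²/(2|α|) = 172.1 rad = 27.40 rev.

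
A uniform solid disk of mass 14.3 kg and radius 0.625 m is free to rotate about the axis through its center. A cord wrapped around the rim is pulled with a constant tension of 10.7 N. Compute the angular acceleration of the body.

I = ½MR² = (1/2)(14.3)(0.625)² = 2.793 kg·m².
τ = F R = (10.7)(0.625) = 6.688 N·m.
From τ = Iα: α = 6.688/2.793 = 2.394 rad/s².

α ≈ 2.39 rad/s²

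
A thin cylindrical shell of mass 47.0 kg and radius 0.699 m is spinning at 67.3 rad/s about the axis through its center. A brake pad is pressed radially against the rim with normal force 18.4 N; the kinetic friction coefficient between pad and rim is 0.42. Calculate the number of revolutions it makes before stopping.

I = MR² = (47.0)(0.699)² = 22.96 kg·m².
Friction force f = μN = (0.42)(18.4) = 7.728 N at the rim; torque magnitude τ = fR = 5.402 N·m, opposing ω.
|α| = τ/I = 5.402/22.96 = 0.2352 rad/s² (deceleration).
ω² = ω₀² − 2|α|θ with ω = 0 ⇒ θ = ω₀²/(2|α|) = 9627 rad = 1532 rev.

≈ 1530 revolutions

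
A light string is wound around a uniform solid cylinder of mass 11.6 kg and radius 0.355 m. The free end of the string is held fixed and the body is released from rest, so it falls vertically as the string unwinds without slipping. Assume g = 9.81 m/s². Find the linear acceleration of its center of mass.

Translation: Mg − T = Ma. Rotation about the center: TR = Iα with I = ½MR².
With a = αR: T = (I/R²)a = (1/2)M a, so Mg = (1 + 0.5000)Ma.
a = g/(1 + 0.5000) = 9.81/1.500 = 6.540 m/s².

a ≈ 6.54 m/s²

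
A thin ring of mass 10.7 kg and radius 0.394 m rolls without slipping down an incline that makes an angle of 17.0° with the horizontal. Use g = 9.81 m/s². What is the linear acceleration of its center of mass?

Translation along the incline: Mg sinθ − f = Ma.
Rotation about the center: fR = Iα with I = MR². No-slip gives a = αR, so f = (I/R²)a = M a.
Substituting: Mg sinθ = (1 + 1.000)Ma, so a = g sinθ/(1 + 1.000) = (9.81) sin 17.0° / 2.000 = 1.434 m/s².

a ≈ 1.43 m/s²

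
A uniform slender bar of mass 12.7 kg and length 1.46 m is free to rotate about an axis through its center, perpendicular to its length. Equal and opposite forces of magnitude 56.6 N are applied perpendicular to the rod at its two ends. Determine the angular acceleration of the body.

I = (1/12)ML² = (1/12)(12.7)(1.46)² = 2.256 kg·m².
The couple gives τ = F·(L/2) + F·(L/2) = F L = (56.6)(1.46) = 82.64 N·m.
From τ = Iα: α = 82.64/2.256 = 36.63 rad/s².

α ≈ 36.6 rad/s²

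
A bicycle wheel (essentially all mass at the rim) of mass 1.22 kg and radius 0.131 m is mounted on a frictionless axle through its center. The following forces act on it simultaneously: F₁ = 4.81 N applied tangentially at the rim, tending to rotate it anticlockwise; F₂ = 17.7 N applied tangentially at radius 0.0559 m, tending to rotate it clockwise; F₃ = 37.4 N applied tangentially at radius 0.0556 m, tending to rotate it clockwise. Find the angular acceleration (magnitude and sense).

I = MR² = (1.22)(0.131)² = 0.02094 kg·m².
Taking anticlockwise as positive: τ₁ = +(4.81)(0.131) = +0.6301 N·m; τ₂ = −(17.7)(0.0559) = −0.9894 N·m; τ₃ = −(37.4)(0.0556) = −2.079 N·m.
Net torque τ = -2.439 N·m.
α = τ/I = -2.439/0.02094 = -116.5 rad/s².

α ≈ 116 rad/s², clockwise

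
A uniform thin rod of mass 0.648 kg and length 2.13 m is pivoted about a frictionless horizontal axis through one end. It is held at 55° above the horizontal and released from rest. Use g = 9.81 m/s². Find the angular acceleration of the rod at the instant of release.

About the pivot, I = (1/3)ML² = (1/3)(0.648)(2.13)² = 0.9800 kg·m².
The weight acts at the center, a distance L/2 = 1.065 m from the pivot; τ = Mg(L/2) cos 55° = 3.883 N·m.
α = τ/I = 3.883/0.9800 = 3.963 rad/s².

α ≈ 3.96 rad/s²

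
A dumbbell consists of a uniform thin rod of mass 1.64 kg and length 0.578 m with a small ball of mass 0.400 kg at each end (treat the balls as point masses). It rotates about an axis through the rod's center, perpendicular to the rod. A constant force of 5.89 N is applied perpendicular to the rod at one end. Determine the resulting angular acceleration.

α ≈ 15.1 rad/s²

I_rod = (1/12)ML² = (1/12)(1.64)(0.578)² = 0.04566 kg·m².
I_balls = 2·m·(L/2)² = 2(0.400)(0.2890)² = 0.06682 kg·m².
Total I = 0.1125 kg·m².
τ = F·(L/2) = (5.89)(0.289) = 1.702 N·m.
α = τ/I = 1.702/0.1125 = 15.13 rad/s².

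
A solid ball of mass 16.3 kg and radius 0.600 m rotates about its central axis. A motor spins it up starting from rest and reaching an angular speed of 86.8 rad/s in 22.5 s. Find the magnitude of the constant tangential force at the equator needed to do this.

F ≈ 15.1 N

I = (2/5)MR² = (2/5)(16.3)(0.600)² = 2.347 kg·m².
α = Δω/Δt = (86.8 − 0)/22.5 = 3.858 rad/s².
The required torque is τ = Iα = (2.347)(3.858) = 9.055 N·m.
A tangential force at the equator gives τ = FR, so F = τ/R = 9.055/0.600 = 15.09 N.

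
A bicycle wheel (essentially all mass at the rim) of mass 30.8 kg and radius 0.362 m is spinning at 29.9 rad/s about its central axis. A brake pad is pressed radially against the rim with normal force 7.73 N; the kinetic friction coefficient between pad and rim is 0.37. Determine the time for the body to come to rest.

I = MR² = (30.8)(0.362)² = 4.036 kg·m².
Friction force f = μN = (0.37)(7.73) = 2.860 N at the rim; torque magnitude τ = fR = 1.035 N·m, opposing ω.
|α| = τ/I = 1.035/4.036 = 0.2565 rad/s² (deceleration).
0 = ω₀ − |α|t ⇒ t = ω₀/|α| = 29.9/0.2565 = 116.6 s.

t ≈ 117 s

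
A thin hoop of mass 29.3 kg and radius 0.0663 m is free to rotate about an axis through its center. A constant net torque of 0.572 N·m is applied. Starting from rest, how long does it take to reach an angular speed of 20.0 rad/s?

I = MR² = (29.3)(0.0663)² = 0.1288 kg·m².
α = τ/I = 0.572/0.1288 = 4.441 rad/s².
ω = αt ⇒ t = ω/α = 20.0/4.441 = 4.503 s.

t ≈ 4.50 s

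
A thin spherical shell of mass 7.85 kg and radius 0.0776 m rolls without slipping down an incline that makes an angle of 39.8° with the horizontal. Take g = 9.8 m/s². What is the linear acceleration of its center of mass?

Translation along the incline: Mg sinθ − f = Ma.
Rotation about the center: fR = Iα with I = (2/3)MR². No-slip gives a = αR, so f = (I/R²)a = (2/3)M a.
Substituting: Mg sinθ = (1 + 0.6667)Ma, so a = g sinθ/(1 + 0.6667) = (9.8) sin 39.8° / 1.667 = 3.764 m/s².

a ≈ 3.76 m/s²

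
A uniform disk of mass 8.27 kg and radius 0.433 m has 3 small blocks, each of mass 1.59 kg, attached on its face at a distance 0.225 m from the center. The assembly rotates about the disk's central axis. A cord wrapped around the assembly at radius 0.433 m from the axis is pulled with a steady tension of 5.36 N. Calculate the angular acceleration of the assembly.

α ≈ 2.28 rad/s²

I_disk = ½MR² = ½(8.27)(0.433)² = 0.7753 kg·m².
I_blocks = 3·m·r² = 3(1.59)(0.225)² = 0.2415 kg·m².
Total I = 1.017 kg·m².
τ = F r = (5.36)(0.433) = 2.321 N·m.
α = τ/I = 2.321/1.017 = 2.283 rad/s².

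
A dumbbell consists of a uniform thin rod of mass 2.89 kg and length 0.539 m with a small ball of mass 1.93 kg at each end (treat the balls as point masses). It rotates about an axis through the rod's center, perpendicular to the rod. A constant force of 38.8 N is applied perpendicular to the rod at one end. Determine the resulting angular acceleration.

α ≈ 29.8 rad/s²

I_rod = (1/12)ML² = (1/12)(2.89)(0.539)² = 0.06997 kg·m².
I_balls = 2·m·(L/2)² = 2(1.93)(0.2695)² = 0.2804 kg·m².
Total I = 0.3503 kg·m².
τ = F·(L/2) = (38.8)(0.270) = 10.46 N·m.
α = τ/I = 10.46/0.3503 = 29.85 rad/s².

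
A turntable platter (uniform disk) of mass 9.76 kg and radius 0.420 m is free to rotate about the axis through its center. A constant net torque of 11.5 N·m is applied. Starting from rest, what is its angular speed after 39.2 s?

ω ≈ 524 rad/s

I = ½MR² = (1/2)(9.76)(0.420)² = 0.8608 kg·m².
α = τ/I = 11.5/0.8608 = 13.36 rad/s².
ω = ω₀ + αt = 0 + (13.36)(39.2) = 523.7 rad/s.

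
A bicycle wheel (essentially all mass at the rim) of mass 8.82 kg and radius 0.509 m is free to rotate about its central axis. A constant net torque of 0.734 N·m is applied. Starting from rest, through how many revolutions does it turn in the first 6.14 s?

I = MR² = (8.82)(0.509)² = 2.285 kg·m².
α = τ/I = 0.734/2.285 = 0.3212 rad/s².
θ = ½αt² = ½(0.3212)(6.14)² = 6.055 rad.
Revolutions = θ/(2π) = 0.9636.

≈ 0.964 revolutions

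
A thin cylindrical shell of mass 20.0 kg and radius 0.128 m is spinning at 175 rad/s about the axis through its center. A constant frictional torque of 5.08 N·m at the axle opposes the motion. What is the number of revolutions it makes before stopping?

≈ 157 revolutions

I = MR² = (20.0)(0.128)² = 0.3277 kg·m².
The net torque has magnitude 5.08 N·m, opposing ω.
|α| = τ/I = 5.080/0.3277 = 15.50 rad/s² (deceleration).
ω² = ω₀² − 2|α|θ with ω = 0 ⇒ θ = ω₀²/(2|α|) = 987.7 rad = 157.2 rev.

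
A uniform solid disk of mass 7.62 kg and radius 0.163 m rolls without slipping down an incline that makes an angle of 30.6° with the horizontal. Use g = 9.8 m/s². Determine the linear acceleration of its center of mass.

Translation along the incline: Mg sinθ − f = Ma.
Rotation about the center: fR = Iα with I = ½MR². No-slip gives a = αR, so f = (I/R²)a = (1/2)M a.
Substituting: Mg sinθ = (1 + 0.5000)Ma, so a = g sinθ/(1 + 0.5000) = (9.8) sin 30.6° / 1.500 = 3.326 m/s².

a ≈ 3.33 m/s²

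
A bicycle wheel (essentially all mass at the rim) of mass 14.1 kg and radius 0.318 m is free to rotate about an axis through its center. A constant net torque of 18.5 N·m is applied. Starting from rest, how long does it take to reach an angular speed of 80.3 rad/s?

I = MR² = (14.1)(0.318)² = 1.426 kg·m².
α = τ/I = 18.5/1.426 = 12.97 rad/s².
ω = αt ⇒ t = ω/α = 80.3/12.97 = 6.189 s.

t ≈ 6.19 s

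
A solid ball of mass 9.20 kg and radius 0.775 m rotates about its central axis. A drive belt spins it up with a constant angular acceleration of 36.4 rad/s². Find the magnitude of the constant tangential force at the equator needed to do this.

F ≈ 104 N

I = (2/5)MR² = (2/5)(9.20)(0.775)² = 2.210 kg·m².
The required torque is τ = Iα = (2.210)(36.40) = 80.45 N·m.
A tangential force at the equator gives τ = FR, so F = τ/R = 80.45/0.775 = 103.8 N.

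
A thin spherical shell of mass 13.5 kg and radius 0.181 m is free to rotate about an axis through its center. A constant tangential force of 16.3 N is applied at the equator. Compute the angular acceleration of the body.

α ≈ 10.0 rad/s²

I = (2/3)MR² = (2/3)(13.5)(0.181)² = 0.2948 kg·m².
τ = F R = (16.3)(0.181) = 2.950 N·m.
Newton's second law for rotation, τ = Iα, gives α = τ/I = 2.950/0.2948 = 10.01 rad/s².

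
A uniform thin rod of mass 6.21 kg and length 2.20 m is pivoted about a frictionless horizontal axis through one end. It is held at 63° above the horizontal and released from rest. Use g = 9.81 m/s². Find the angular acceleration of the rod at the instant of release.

About the pivot, I = (1/3)ML² = (1/3)(6.21)(2.20)² = 10.02 kg·m².
The weight acts at the center, a distance L/2 = 1.100 m from the pivot; τ = Mg(L/2) cos 63° = 30.42 N·m.
α = τ/I = 30.42/10.02 = 3.037 rad/s².
(Equivalently α = (3g/(2L)) cos 63° = 3.037 rad/s².)

α ≈ 3.04 rad/s²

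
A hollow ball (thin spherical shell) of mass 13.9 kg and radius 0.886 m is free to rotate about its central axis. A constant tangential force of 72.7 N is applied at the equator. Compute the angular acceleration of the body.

α ≈ 8.85 rad/s²

I = (2/3)MR² = (2/3)(13.9)(0.886)² = 7.274 kg·m².
τ = F R = (72.7)(0.886) = 64.41 N·m.
From τ = Iα: α = 64.41/7.274 = 8.855 rad/s².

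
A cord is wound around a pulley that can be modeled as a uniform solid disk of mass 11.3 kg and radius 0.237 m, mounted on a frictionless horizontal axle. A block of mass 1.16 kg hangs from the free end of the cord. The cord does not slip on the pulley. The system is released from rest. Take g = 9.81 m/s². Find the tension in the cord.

T ≈ 9.44 N

I = ½MR² = (1/2)(11.3)(0.237)² = 0.3174 kg·m².
Block: mg − T = ma. Pulley: TR = Iα. No-slip: a = αR, so T = (I/R²)a = 5.650·a.
Then mg = (m + 5.650)a, so a = (1.16)(9.81)/(1.16 + 5.650) = 1.671 m/s².
T = 5.650·a = 9.441 N.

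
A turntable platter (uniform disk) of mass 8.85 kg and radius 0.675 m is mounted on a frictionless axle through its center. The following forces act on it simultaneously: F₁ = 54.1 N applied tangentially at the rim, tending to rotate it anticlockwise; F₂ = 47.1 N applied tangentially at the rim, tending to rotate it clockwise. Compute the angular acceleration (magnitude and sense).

α ≈ 2.34 rad/s², anticlockwise

I = ½MR² = (1/2)(8.85)(0.675)² = 2.016 kg·m².
Taking anticlockwise as positive: τ₁ = +(54.1)(0.675) = +36.52 N·m; τ₂ = −(47.1)(0.675) = −31.79 N·m.
Net torque τ = 4.725 N·m.
α = τ/I = 4.725/2.016 = 2.344 rad/s².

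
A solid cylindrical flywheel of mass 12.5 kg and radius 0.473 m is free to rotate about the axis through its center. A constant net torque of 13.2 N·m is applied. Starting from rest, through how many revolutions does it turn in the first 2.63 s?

≈ 5.20 revolutions

I = ½MR² = (1/2)(12.5)(0.473)² = 1.398 kg·m².
α = τ/I = 13.2/1.398 = 9.440 rad/s².
θ = ½αt² = ½(9.440)(2.63)² = 32.65 rad.
Revolutions = θ/(2π) = 5.196.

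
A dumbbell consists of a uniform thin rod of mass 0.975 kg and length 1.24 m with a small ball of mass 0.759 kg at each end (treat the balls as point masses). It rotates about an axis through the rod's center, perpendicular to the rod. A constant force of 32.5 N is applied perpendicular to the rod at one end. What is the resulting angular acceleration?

I_rod = (1/12)ML² = (1/12)(0.975)(1.24)² = 0.1249 kg·m².
I_balls = 2·m·(L/2)² = 2(0.759)(0.6200)² = 0.5835 kg·m².
Total I = 0.7084 kg·m².
τ = F·(L/2) = (32.5)(0.620) = 20.15 N·m.
α = τ/I = 20.15/0.7084 = 28.44 rad/s².

α ≈ 28.4 rad/s²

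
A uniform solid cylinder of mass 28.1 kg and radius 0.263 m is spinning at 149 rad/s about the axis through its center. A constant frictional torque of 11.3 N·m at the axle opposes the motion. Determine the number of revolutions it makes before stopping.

I = ½MR² = (1/2)(28.1)(0.263)² = 0.9718 kg·m².
The net torque has magnitude 11.3 N·m, opposing ω.
|α| = τ/I = 11.30/0.9718 = 11.63 rad/s² (deceleration).
ω² = ω₀² − 2|α|θ with ω = 0 ⇒ θ = ω₀²/(2|α|) = 954.7 rad = 151.9 rev.

≈ 152 revolutions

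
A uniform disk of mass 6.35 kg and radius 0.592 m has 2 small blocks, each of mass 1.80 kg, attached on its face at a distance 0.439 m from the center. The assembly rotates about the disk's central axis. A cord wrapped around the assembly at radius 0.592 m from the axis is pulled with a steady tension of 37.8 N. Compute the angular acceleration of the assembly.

α ≈ 12.4 rad/s²

I_disk = ½MR² = ½(6.35)(0.592)² = 1.113 kg·m².
I_blocks = 2·m·r² = 2(1.80)(0.439)² = 0.6938 kg·m².
Total I = 1.807 kg·m².
τ = F r = (37.8)(0.592) = 22.38 N·m.
α = τ/I = 22.38/1.807 = 12.39 rad/s².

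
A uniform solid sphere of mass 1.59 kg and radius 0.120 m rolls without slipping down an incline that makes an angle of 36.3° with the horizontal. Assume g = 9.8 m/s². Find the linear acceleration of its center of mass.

a ≈ 4.14 m/s²

Translation along the incline: Mg sinθ − f = Ma.
Rotation about the center: fR = Iα with I = (2/5)MR². No-slip gives a = αR, so f = (I/R²)a = (2/5)M a.
Substituting: Mg sinθ = (1 + 0.4000)Ma, so a = g sinθ/(1 + 0.4000) = (9.8) sin 36.3° / 1.400 = 4.144 m/s².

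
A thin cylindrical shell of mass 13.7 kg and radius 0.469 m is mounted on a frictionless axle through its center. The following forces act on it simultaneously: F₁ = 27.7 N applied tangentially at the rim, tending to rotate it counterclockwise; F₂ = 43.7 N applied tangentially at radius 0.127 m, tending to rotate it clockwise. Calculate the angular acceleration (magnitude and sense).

α ≈ 2.47 rad/s², counterclockwise

I = MR² = (13.7)(0.469)² = 3.013 kg·m².
Taking counterclockwise as positive: τ₁ = +(27.7)(0.469) = +12.99 N·m; τ₂ = −(43.7)(0.127) = −5.550 N·m.
Net torque τ = 7.441 N·m.
α = τ/I = 7.441/3.013 = 2.469 rad/s².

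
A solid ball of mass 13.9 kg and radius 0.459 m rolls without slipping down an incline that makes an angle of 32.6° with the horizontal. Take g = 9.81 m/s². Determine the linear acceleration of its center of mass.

a ≈ 3.78 m/s²

Translation along the incline: Mg sinθ − f = Ma.
Rotation about the center: fR = Iα with I = (2/5)MR². No-slip gives a = αR, so f = (I/R²)a = (2/5)M a.
Substituting: Mg sinθ = (1 + 0.4000)Ma, so a = g sinθ/(1 + 0.4000) = (9.81) sin 32.6° / 1.400 = 3.775 m/s².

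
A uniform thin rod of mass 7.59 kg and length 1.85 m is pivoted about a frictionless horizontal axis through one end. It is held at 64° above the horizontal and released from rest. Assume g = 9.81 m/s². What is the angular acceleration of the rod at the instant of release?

About the pivot, I = (1/3)ML² = (1/3)(7.59)(1.85)² = 8.659 kg·m².
The weight acts at the center, a distance L/2 = 0.9250 m from the pivot; τ = Mg(L/2) cos 64° = 30.19 N·m.
α = τ/I = 30.19/8.659 = 3.487 rad/s².

α ≈ 3.49 rad/s²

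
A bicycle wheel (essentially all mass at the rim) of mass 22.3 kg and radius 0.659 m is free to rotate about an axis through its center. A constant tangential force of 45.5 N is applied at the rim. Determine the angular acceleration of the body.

α ≈ 3.10 rad/s²

I = MR² = (22.3)(0.659)² = 9.684 kg·m².
τ = F R = (45.5)(0.659) = 29.98 N·m.
Newton's second law for rotation, τ = Iα, gives α = τ/I = 29.98/9.684 = 3.096 rad/s².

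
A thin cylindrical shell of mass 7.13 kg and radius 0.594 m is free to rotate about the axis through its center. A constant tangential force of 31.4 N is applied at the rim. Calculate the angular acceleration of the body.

I = MR² = (7.13)(0.594)² = 2.516 kg·m².
τ = F R = (31.4)(0.594) = 18.65 N·m.
Newton's second law for rotation, τ = Iα, gives α = τ/I = 18.65/2.516 = 7.414 rad/s².

α ≈ 7.41 rad/s²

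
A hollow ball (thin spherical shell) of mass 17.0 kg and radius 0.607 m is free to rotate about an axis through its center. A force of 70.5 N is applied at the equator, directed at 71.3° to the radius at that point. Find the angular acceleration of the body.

α ≈ 9.71 rad/s²

I = (2/3)MR² = (2/3)(17.0)(0.607)² = 4.176 kg·m².
Only the tangential component produces torque: τ = F R sinθ = (70.5)(0.607) sin 71.3° = 40.53 N·m.
From τ = Iα: α = 40.53/4.176 = 9.707 rad/s².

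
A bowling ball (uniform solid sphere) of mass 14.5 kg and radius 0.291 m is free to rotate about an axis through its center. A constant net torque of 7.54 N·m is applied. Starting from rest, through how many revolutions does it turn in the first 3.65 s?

≈ 16.3 revolutions

I = (2/5)MR² = (2/5)(14.5)(0.291)² = 0.4911 kg·m².
α = τ/I = 7.54/0.4911 = 15.35 rad/s².
θ = ½αt² = ½(15.35)(3.65)² = 102.3 rad.
Revolutions = θ/(2π) = 16.28.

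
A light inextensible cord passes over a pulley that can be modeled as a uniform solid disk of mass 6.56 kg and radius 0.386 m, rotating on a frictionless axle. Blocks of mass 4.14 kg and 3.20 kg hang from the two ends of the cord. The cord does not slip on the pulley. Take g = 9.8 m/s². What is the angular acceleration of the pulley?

I = ½MR² = (1/2)(6.56)(0.386)² = 0.4887 kg·m².
Heavier block: m₁g − T₁ = m₁a. Lighter block: T₂ − m₂g = m₂a.
Pulley: (T₁ − T₂)R = Iα = I(a/R), so T₁ − T₂ = (I/R²)a = (1/2)M_p a = 3.280·a.
Adding the three: (m₁ − m₂)g = (m₁ + m₂ + 3.280)a, so a = (4.14 − 3.20)(9.8)/(4.14 + 3.20 + 3.280) = 0.8674 m/s².
α = a/R = 0.8674/0.386 = 2.247 rad/s².

α ≈ 2.25 rad/s²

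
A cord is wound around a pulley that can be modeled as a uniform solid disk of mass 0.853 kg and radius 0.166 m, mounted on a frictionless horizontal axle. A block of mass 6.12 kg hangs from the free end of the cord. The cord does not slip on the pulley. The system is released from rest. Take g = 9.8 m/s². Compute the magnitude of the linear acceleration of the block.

a ≈ 9.16 m/s²

I = ½MR² = (1/2)(0.853)(0.166)² = 0.01175 kg·m².
Block: mg − T = ma. Pulley: TR = Iα. No-slip: a = αR, so T = (I/R²)a = 0.4265·a.
Then mg = (m + 0.4265)a, so a = (6.12)(9.8)/(6.12 + 0.4265) = 9.162 m/s².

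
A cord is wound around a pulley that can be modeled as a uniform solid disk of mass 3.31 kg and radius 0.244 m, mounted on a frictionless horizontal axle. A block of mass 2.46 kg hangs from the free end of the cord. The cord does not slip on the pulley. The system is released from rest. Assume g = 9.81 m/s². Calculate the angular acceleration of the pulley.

I = ½MR² = (1/2)(3.31)(0.244)² = 0.09853 kg·m².
Block: mg − T = ma. Pulley: TR = Iα. No-slip: a = αR, so T = (I/R²)a = 1.655·a.
Then mg = (m + 1.655)a, so a = (2.46)(9.81)/(2.46 + 1.655) = 5.865 m/s².
α = a/R = 5.865/0.244 = 24.04 rad/s².

α ≈ 24.0 rad/s²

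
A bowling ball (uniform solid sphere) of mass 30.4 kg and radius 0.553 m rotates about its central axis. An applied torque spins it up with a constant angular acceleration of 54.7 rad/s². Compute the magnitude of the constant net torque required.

I = (2/5)MR² = (2/5)(30.4)(0.553)² = 3.719 kg·m².
τ = Iα = (3.719)(54.70) = 203.4 N·m.

τ ≈ 203 N·m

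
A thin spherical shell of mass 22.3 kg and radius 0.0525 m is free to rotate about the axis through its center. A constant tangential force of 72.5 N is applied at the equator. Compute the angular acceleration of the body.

I = (2/3)MR² = (2/3)(22.3)(0.0525)² = 0.04098 kg·m².
τ = F R = (72.5)(0.0525) = 3.806 N·m.
From τ = Iα: α = 3.806/0.04098 = 92.89 rad/s².

α ≈ 92.9 rad/s²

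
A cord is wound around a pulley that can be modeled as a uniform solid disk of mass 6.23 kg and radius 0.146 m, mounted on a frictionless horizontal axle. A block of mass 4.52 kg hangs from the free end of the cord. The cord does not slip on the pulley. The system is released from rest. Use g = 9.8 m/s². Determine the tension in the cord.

T ≈ 18.1 N

I = ½MR² = (1/2)(6.23)(0.146)² = 0.06640 kg·m².
Block: mg − T = ma. Pulley: TR = Iα. No-slip: a = αR, so T = (I/R²)a = 3.115·a.
Then mg = (m + 3.115)a, so a = (4.52)(9.8)/(4.52 + 3.115) = 5.802 m/s².
T = 3.115·a = 18.07 N.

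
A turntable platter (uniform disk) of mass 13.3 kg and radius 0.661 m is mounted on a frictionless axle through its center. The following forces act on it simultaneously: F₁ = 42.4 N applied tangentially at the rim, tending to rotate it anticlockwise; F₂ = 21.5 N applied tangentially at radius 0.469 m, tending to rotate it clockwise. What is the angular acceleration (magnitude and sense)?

α ≈ 6.18 rad/s², anticlockwise

I = ½MR² = (1/2)(13.3)(0.661)² = 2.906 kg·m².
Taking anticlockwise as positive: τ₁ = +(42.4)(0.661) = +28.03 N·m; τ₂ = −(21.5)(0.469) = −10.08 N·m.
Net torque τ = 17.94 N·m.
α = τ/I = 17.94/2.906 = 6.175 rad/s².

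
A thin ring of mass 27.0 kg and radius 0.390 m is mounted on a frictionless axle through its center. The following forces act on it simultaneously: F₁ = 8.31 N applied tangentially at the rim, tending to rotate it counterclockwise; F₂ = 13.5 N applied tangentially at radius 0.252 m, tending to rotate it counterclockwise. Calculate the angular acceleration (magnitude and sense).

I = MR² = (27.0)(0.390)² = 4.107 kg·m².
Taking counterclockwise as positive: τ₁ = +(8.31)(0.390) = +3.241 N·m; τ₂ = +(13.5)(0.252) = +3.402 N·m.
Net torque τ = 6.643 N·m.
α = τ/I = 6.643/4.107 = 1.618 rad/s².

α ≈ 1.62 rad/s², counterclockwise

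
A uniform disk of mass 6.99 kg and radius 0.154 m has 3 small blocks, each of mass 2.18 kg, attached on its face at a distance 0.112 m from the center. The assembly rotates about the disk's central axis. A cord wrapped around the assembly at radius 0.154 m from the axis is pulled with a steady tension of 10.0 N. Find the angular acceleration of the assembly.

I_disk = ½MR² = ½(6.99)(0.154)² = 0.08289 kg·m².
I_blocks = 3·m·r² = 3(2.18)(0.112)² = 0.08204 kg·m².
Total I = 0.1649 kg·m².
τ = F r = (10.0)(0.154) = 1.540 N·m.
α = τ/I = 1.540/0.1649 = 9.338 rad/s².

α ≈ 9.34 rad/s²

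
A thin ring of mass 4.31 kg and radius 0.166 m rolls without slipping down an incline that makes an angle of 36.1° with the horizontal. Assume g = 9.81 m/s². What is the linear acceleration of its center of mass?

a ≈ 2.89 m/s²

Translation along the incline: Mg sinθ − f = Ma.
Rotation about the center: fR = Iα with I = MR². No-slip gives a = αR, so f = (I/R²)a = M a.
Substituting: Mg sinθ = (1 + 1.000)Ma, so a = g sinθ/(1 + 1.000) = (9.81) sin 36.1° / 2.000 = 2.890 m/s².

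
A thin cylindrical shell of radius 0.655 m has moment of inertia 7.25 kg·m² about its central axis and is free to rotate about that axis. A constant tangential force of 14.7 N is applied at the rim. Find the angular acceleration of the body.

α ≈ 1.33 rad/s²

τ = F R = (14.7)(0.655) = 9.629 N·m.
Newton's second law for rotation, τ = Iα, gives α = τ/I = 9.629/7.250 = 1.328 rad/s².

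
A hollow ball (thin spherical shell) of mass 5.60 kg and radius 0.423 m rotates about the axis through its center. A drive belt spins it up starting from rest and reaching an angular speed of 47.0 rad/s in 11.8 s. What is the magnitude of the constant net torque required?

τ ≈ 2.66 N·m

I = (2/3)MR² = (2/3)(5.60)(0.423)² = 0.6680 kg·m².
α = Δω/Δt = (47.0 − 0)/11.8 = 3.983 rad/s².
τ = Iα = (0.6680)(3.983) = 2.661 N·m.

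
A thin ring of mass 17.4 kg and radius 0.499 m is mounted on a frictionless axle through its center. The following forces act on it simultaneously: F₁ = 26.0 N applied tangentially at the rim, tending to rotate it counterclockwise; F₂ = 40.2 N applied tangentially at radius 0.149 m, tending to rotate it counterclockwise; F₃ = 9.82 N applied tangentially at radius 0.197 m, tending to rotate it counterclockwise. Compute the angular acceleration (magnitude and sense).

α ≈ 4.82 rad/s², counterclockwise

I = MR² = (17.4)(0.499)² = 4.333 kg·m².
Taking counterclockwise as positive: τ₁ = +(26.0)(0.499) = +12.97 N·m; τ₂ = +(40.2)(0.149) = +5.990 N·m; τ₃ = +(9.82)(0.197) = +1.935 N·m.
Net torque τ = 20.90 N·m.
α = τ/I = 20.90/4.333 = 4.823 rad/s².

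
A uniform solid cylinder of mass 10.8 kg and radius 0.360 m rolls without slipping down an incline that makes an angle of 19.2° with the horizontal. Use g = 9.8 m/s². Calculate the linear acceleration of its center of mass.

Translation along the incline: Mg sinθ − f = Ma.
Rotation about the center: fR = Iα with I = ½MR². No-slip gives a = αR, so f = (I/R²)a = (1/2)M a.
Substituting: Mg sinθ = (1 + 0.5000)Ma, so a = g sinθ/(1 + 0.5000) = (9.8) sin 19.2° / 1.500 = 2.149 m/s².

a ≈ 2.15 m/s²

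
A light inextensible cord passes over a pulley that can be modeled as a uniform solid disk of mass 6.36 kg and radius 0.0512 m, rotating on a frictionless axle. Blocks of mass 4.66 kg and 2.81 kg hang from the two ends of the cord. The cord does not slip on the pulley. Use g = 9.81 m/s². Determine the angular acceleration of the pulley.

α ≈ 33.3 rad/s²

I = ½MR² = (1/2)(6.36)(0.0512)² = 0.008336 kg·m².
Heavier block: m₁g − T₁ = m₁a. Lighter block: T₂ − m₂g = m₂a.
Pulley: (T₁ − T₂)R = Iα = I(a/R), so T₁ − T₂ = (I/R²)a = (1/2)M_p a = 3.180·a.
Adding the three: (m₁ − m₂)g = (m₁ + m₂ + 3.180)a, so a = (4.66 − 2.81)(9.81)/(4.66 + 2.81 + 3.180) = 1.704 m/s².
α = a/R = 1.704/0.0512 = 33.28 rad/s².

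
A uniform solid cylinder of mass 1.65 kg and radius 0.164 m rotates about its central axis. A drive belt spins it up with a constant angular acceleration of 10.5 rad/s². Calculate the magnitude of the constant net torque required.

I = ½MR² = (1/2)(1.65)(0.164)² = 0.02219 kg·m².
τ = Iα = (0.02219)(10.50) = 0.2330 N·m.

τ ≈ 0.233 N·m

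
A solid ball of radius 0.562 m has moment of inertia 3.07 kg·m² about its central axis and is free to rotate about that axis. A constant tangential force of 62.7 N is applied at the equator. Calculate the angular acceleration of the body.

α ≈ 11.5 rad/s²

τ = F R = (62.7)(0.562) = 35.24 N·m.
From τ = Iα: α = 35.24/3.070 = 11.48 rad/s².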